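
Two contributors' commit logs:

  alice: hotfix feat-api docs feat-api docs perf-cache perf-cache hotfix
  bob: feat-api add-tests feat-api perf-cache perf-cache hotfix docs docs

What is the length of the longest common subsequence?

Match feat-api [2,1], feat-api [4,3], perf-cache [6,4], perf-cache [7,5], hotfix [8,6] — 5 commits in the same relative order in both. Since dp[8][8] = 5, nothing longer is possible.

5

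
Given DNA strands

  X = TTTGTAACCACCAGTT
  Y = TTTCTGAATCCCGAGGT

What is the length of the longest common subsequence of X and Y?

12

Match T at X[1]=Y[2] → T at X[2]=Y[3] → T at X[3]=Y[5] → G at X[4]=Y[6] → A at X[6]=Y[7] → A at X[7]=Y[8] → C at X[8]=Y[10] → C at X[9]=Y[11] → C at X[11]=Y[12] → A at X[13]=Y[14] → G at X[14]=Y[16] → T at X[16]=Y[17] — 12 bases in the same relative order in both. The LCS DP gives dp[16][17] = 12, so this is optimal.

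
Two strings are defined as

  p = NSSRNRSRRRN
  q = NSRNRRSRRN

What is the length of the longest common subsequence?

Let dp[i][j] be the LCS length of the first i characters of p and the first j characters of q. dp[i][j] = dp[i-1][j-1]+1 when the i-th and j-th characters match, else max(dp[i-1][j], dp[i][j-1]).
    ·  N  S  R  N  R  R  S  R  R  N
 ·  0  0  0  0  0  0  0  0  0  0  0
 N  0  1  1  1  1  1  1  1  1  1  1
 S  0  1  2  2  2  2  2  2  2  2  2
 S  0  1  2  2  2  2  2  3  3  3  3
 R  0  1  2  3  3  3  3  3  4  4  4
 N  0  1  2  3  4  4  4  4  4  4  5
 R  0  1  2  3  4  5  5  5  5  5  5
 S  0  1  2  3  4  5  5  6  6  6  6
 R  0  1  2  3  4  5  6  6  7  7  7
 R  0  1  2  3  4  5  6  6  7  8  8
 R  0  1  2  3  4  5  6  6  7  8  8
 N  0  1  2  3  4  5  6  6  7  8  9
dp[11][10] = 9. One LCS (by backtracking along matches): NSRNRSRRN.

9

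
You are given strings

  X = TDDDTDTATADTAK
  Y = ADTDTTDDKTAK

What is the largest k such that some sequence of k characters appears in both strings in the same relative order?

9

Taking D [4,2] → T [5,3] → D [6,4] → T [7,5] → T [9,6] → D [11,8] → T [12,10] → A [13,11] → K [14,12] gives a common subsequence of length 9. Since dp[14][12] = 9, nothing longer is possible.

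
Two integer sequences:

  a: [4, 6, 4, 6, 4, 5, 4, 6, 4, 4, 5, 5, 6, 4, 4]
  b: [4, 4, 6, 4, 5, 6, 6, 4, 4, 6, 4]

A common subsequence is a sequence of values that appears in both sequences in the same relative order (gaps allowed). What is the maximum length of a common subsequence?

10

One common subsequence of length 10: 4 [1,1], then 4 [3,2], then 6 [4,3], then 4 [5,4], then 5 [6,5], then 6 [8,7], then 4 [9,8], then 4 [10,9], then 6 [13,10], then 4 [15,11], and the DP table's final entry dp[15][11] is also 10, so no common subsequence is longer.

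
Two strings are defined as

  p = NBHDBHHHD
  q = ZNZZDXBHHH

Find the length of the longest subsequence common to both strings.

Let dp[i][j] be the LCS length of the first i characters of p and the first j characters of q. dp[i][j] = dp[i-1][j-1]+1 when the i-th and j-th characters match, else max(dp[i-1][j], dp[i][j-1]).
    ·  Z  N  Z  Z  D  X  B  H  H  H
 ·  0  0  0  0  0  0  0  0  0  0  0
 N  0  0  1  1  1  1  1  1  1  1  1
 B  0  0  1  1  1  1  1  2  2  2  2
 H  0  0  1  1  1  1  1  2  3  3  3
 D  0  0  1  1  1  2  2  2  3  3  3
 B  0  0  1  1  1  2  2  3  3  3  3
 H  0  0  1  1  1  2  2  3  4  4  4
 H  0  0  1  1  1  2  2  3  4  5  5
 H  0  0  1  1  1  2  2  3  4  5  6
 D  0  0  1  1  1  2  2  3  4  5  6
dp[9][10] = 6. One LCS (by backtracking along matches): NDBHHH.

6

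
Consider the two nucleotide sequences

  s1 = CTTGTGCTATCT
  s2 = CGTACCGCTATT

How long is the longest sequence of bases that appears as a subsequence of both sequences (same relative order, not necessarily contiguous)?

Pick C at s1[1]=s2[1], G at s1[4]=s2[2], T at s1[5]=s2[3], G at s1[6]=s2[7], C at s1[7]=s2[8], T at s1[8]=s2[9], A at s1[9]=s2[10], T at s1[10]=s2[11], T at s1[12]=s2[12]; all 9 bases appear in both, in order. dp[12][12] = 9 confirms this is the maximum.

9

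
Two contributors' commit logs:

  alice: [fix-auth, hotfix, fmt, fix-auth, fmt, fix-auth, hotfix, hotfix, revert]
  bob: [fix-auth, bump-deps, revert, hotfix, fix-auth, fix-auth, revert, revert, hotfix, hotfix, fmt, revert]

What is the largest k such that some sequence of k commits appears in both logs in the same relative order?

Pick fix-auth (alice #1, bob #1), then hotfix (alice #2, bob #4), then fix-auth (alice #4, bob #5), then fix-auth (alice #6, bob #6), then hotfix (alice #7, bob #9), then hotfix (alice #8, bob #10), then revert (alice #9, bob #12); all 7 commits appear in both, in order. dp[9][12] = 7 confirms this is the maximum.

7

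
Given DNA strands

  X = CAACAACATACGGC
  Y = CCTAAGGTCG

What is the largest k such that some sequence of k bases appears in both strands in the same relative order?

Match C [1,1], C [4,2], A [5,4], A [6,5], T [9,8], C [11,9], G [13,10] — 7 bases in the same relative order in both. Since dp[14][10] = 7, nothing longer is possible.

7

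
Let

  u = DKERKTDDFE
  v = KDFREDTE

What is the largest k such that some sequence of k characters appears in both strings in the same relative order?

4

Pick D [1,2] → E [3,5] → T [6,7] → E [10,8]; all 4 characters appear in both, in order, and the DP table's final entry dp[10][8] is also 4, so no common subsequence is longer.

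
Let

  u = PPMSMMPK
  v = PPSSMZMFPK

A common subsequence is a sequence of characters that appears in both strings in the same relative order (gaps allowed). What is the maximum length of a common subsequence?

7

One common subsequence of length 7: P (u #1, v #1) → P (u #2, v #2) → S (u #4, v #4) → M (u #5, v #5) → M (u #6, v #7) → P (u #7, v #9) → K (u #8, v #10), and the DP table's final entry dp[8][10] is also 7, so no common subsequence is longer.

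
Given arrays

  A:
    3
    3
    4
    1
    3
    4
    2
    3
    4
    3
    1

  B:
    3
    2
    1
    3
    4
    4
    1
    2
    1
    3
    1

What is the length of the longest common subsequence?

7

Let dp[i][j] be the LCS length of the first i values of A and the first j values of B. dp[i][j] = dp[i-1][j-1]+1 when the i-th and j-th values match, else max(dp[i-1][j], dp[i][j-1]).
    ·  3  2  1  3  4  4  1  2  1  3  1
 ·  0  0  0  0  0  0  0  0  0  0  0  0
 3  0  1  1  1  1  1  1  1  1  1  1  1
 3  0  1  1  1  2  2  2  2  2  2  2  2
 4  0  1  1  1  2  3  3  3  3  3  3  3
 1  0  1  1  2  2  3  3  4  4  4  4  4
 3  0  1  1  2  3  3  3  4  4  4  5  5
 4  0  1  1  2  3  4  4  4  4  4  5  5
 2  0  1  2  2  3  4  4  4  5  5  5  5
 3  0  1  2  2  3  4  4  4  5  5  6  6
 4  0  1  2  2  3  4  5  5  5  5  6  6
 3  0  1  2  2  3  4  5  5  5  5  6  6
 1  0  1  2  3  3  4  5  6  6  6  6  7
dp[11][11] = 7. One LCS (by backtracking along matches): 3, 3, 4, 1, 2, 3, 1.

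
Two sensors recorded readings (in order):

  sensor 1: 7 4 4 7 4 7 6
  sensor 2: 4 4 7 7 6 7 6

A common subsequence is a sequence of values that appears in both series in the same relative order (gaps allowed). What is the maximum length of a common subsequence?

5

Match 4 at sensor 1[2]=sensor 2[1]; then 4 at sensor 1[3]=sensor 2[2]; then 7 at sensor 1[4]=sensor 2[4]; then 7 at sensor 1[6]=sensor 2[6]; then 6 at sensor 1[7]=sensor 2[7] — 5 values in the same relative order in both. The LCS DP gives dp[7][7] = 5, so this is optimal.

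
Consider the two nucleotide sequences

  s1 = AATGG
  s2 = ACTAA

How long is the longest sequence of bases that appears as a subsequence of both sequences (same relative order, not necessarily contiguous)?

2

Taking A [1,4], A [2,5] gives a common subsequence of length 2, and the DP table's final entry dp[5][5] is also 2, so no common subsequence is longer.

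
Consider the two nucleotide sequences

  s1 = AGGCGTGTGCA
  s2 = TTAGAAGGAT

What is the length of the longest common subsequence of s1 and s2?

One common subsequence of length 5: A (s1 #1, s2 #3), then G (s1 #2, s2 #4), then G (s1 #3, s2 #7), then G (s1 #5, s2 #8), then T (s1 #8, s2 #10). Since dp[11][10] = 5, nothing longer is possible.

5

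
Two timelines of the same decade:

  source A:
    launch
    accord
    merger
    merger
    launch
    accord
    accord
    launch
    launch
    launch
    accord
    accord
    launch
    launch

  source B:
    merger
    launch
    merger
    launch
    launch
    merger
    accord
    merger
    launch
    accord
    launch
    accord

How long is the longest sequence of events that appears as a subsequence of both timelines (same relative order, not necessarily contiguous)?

Pick launch (source A #1, source B #5) → accord (source A #2, source B #7) → merger (source A #4, source B #8) → launch (source A #5, source B #9) → accord (source A #7, source B #10) → launch (source A #10, source B #11) → accord (source A #12, source B #12); all 7 events appear in both, in order. The LCS DP gives dp[14][12] = 7, so this is optimal.

7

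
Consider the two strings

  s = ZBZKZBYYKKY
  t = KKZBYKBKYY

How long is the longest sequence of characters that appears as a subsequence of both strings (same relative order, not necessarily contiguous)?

7

Taking K [4,2], Z [5,3], B [6,4], Y [8,5], K [9,6], K [10,8], Y [11,10] gives a common subsequence of length 7. dp[11][10] = 7 confirms this is the maximum.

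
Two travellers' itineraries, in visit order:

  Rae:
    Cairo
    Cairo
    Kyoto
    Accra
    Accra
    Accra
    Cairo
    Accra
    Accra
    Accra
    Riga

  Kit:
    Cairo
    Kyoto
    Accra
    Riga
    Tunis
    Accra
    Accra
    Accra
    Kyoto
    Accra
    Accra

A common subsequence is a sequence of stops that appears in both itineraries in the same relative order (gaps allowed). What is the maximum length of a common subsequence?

8

Taking Cairo at Rae[2]=Kit[1], Kyoto at Rae[3]=Kit[2], Accra at Rae[4]=Kit[3], Accra at Rae[5]=Kit[6], Accra at Rae[6]=Kit[7], Accra at Rae[8]=Kit[8], Accra at Rae[9]=Kit[10], Accra at Rae[10]=Kit[11] gives a common subsequence of length 8. Since dp[11][11] = 8, nothing longer is possible.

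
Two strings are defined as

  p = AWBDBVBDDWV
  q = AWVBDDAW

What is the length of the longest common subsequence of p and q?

7

Pick A (p #1, q #1), then W (p #2, q #2), then V (p #6, q #3), then B (p #7, q #4), then D (p #8, q #5), then D (p #9, q #6), then W (p #10, q #8); all 7 characters appear in both, in order. Since dp[11][8] = 7, nothing longer is possible.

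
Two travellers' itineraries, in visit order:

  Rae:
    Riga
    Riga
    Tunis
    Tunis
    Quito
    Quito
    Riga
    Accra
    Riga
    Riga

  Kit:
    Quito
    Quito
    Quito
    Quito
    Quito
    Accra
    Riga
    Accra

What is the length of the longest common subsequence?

4

Taking Quito [5,4], Quito [6,5], Riga [7,7], Accra [8,8] gives a common subsequence of length 4. The LCS DP gives dp[10][8] = 4, so this is optimal.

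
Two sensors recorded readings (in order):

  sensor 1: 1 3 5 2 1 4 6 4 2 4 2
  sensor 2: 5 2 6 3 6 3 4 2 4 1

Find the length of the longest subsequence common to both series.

6

Taking 5 at sensor 1[3]=sensor 2[1] → 2 at sensor 1[4]=sensor 2[2] → 6 at sensor 1[7]=sensor 2[5] → 4 at sensor 1[8]=sensor 2[7] → 2 at sensor 1[9]=sensor 2[8] → 4 at sensor 1[10]=sensor 2[9] gives a common subsequence of length 6. Since dp[11][10] = 6, nothing longer is possible.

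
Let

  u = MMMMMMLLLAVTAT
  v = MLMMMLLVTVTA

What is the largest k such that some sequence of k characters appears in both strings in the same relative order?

Match M at u[1]=v[1] → M at u[4]=v[3] → M at u[5]=v[4] → M at u[6]=v[5] → L at u[7]=v[6] → L at u[8]=v[7] → V at u[11]=v[10] → T at u[12]=v[11] → A at u[13]=v[12] — 9 characters in the same relative order in both, and the DP table's final entry dp[14][12] is also 9, so no common subsequence is longer.

9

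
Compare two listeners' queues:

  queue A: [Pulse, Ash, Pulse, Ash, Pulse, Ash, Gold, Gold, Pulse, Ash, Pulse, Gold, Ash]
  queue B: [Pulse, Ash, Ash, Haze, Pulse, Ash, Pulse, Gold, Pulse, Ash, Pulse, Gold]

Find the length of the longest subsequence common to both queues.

Match Pulse at queue A[1]=queue B[1], then Ash at queue A[2]=queue B[3], then Pulse at queue A[3]=queue B[5], then Ash at queue A[4]=queue B[6], then Pulse at queue A[5]=queue B[7], then Gold at queue A[8]=queue B[8], then Pulse at queue A[9]=queue B[9], then Ash at queue A[10]=queue B[10], then Pulse at queue A[11]=queue B[11], then Gold at queue A[12]=queue B[12] — 10 songs in the same relative order in both, and the DP table's final entry dp[13][12] is also 10, so no common subsequence is longer.

10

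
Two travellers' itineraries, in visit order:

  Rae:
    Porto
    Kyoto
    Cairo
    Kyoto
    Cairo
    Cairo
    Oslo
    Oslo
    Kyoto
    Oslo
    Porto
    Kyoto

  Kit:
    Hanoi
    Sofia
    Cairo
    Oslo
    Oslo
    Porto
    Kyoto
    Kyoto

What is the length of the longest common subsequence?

5

Taking Cairo [6,3]; then Oslo [7,4]; then Oslo [8,5]; then Kyoto [9,7]; then Kyoto [12,8] gives a common subsequence of length 5. The LCS DP gives dp[12][8] = 5, so this is optimal.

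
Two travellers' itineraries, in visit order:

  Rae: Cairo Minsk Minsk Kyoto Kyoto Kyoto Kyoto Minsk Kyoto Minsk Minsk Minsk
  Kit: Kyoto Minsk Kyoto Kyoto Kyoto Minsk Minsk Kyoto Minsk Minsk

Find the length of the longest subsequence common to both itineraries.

8

Match Minsk [3,2] → Kyoto [4,3] → Kyoto [5,4] → Kyoto [6,5] → Minsk [8,7] → Kyoto [9,8] → Minsk [11,9] → Minsk [12,10] — 8 stops in the same relative order in both. The LCS DP gives dp[12][10] = 8, so this is optimal.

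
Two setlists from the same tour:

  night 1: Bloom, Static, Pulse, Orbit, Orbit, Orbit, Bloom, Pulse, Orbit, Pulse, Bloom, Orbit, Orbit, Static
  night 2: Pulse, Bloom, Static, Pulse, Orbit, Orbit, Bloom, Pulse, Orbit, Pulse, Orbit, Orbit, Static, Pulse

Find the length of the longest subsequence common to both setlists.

12

Taking Bloom [1,2], then Static [2,3], then Pulse [3,4], then Orbit [5,5], then Orbit [6,6], then Bloom [7,7], then Pulse [8,8], then Orbit [9,9], then Pulse [10,10], then Orbit [12,11], then Orbit [13,12], then Static [14,13] gives a common subsequence of length 12, and the DP table's final entry dp[14][14] is also 12, so no common subsequence is longer.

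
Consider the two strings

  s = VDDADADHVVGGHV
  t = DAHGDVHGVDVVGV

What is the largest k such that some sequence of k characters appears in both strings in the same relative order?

8

Match D (s #3, t #1) → A (s #4, t #2) → D (s #5, t #5) → D (s #7, t #10) → V (s #9, t #11) → V (s #10, t #12) → G (s #12, t #13) → V (s #14, t #14) — 8 characters in the same relative order in both. dp[14][14] = 8 confirms this is the maximum.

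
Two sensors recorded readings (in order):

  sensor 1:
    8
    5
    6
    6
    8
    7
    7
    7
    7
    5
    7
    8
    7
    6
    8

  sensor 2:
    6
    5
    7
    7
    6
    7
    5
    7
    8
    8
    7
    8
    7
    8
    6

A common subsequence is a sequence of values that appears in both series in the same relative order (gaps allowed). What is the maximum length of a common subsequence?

Match 5 at sensor 1[2]=sensor 2[2], then 7 at sensor 1[6]=sensor 2[3], then 7 at sensor 1[7]=sensor 2[4], then 7 at sensor 1[8]=sensor 2[6], then 7 at sensor 1[9]=sensor 2[8], then 7 at sensor 1[11]=sensor 2[11], then 8 at sensor 1[12]=sensor 2[12], then 7 at sensor 1[13]=sensor 2[13], then 6 at sensor 1[14]=sensor 2[15] — 9 values in the same relative order in both. Since dp[15][15] = 9, nothing longer is possible.

9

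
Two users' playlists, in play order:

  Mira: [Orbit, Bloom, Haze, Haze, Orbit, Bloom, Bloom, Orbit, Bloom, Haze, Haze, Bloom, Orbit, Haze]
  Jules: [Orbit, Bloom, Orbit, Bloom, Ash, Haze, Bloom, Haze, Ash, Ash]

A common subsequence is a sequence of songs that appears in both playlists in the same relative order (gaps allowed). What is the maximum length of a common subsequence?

Pick Orbit [1,1] → Bloom [2,2] → Orbit [5,3] → Bloom [6,4] → Haze [11,6] → Bloom [12,7] → Haze [14,8]; all 7 songs appear in both, in order. dp[14][10] = 7 confirms this is the maximum.

7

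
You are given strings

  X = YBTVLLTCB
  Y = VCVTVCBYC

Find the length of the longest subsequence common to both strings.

Taking T [3,4], then V [4,5], then C [8,6], then B [9,7] gives a common subsequence of length 4. The LCS DP gives dp[9][9] = 4, so this is optimal.

4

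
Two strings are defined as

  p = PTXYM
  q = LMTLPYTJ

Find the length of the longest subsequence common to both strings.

2

Let dp[i][j] be the LCS length of the first i characters of p and the first j characters of q. dp[i][j] = dp[i-1][j-1]+1 when the i-th and j-th characters match, else max(dp[i-1][j], dp[i][j-1]).
    ·  L  M  T  L  P  Y  T  J
 ·  0  0  0  0  0  0  0  0  0
 P  0  0  0  0  0  1  1  1  1
 T  0  0  0  1  1  1  1  2  2
 X  0  0  0  1  1  1  1  2  2
 Y  0  0  0  1  1  1  2  2  2
 M  0  0  1  1  1  1  2  2  2
dp[5][8] = 2. One LCS (by backtracking along matches): PT.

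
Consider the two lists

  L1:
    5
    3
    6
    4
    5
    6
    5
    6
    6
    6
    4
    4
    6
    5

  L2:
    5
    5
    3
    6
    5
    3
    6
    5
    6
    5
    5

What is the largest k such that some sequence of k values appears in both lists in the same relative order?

8

Pick 5 [1,2] → 3 [2,3] → 6 [3,4] → 5 [5,5] → 6 [6,7] → 5 [7,8] → 6 [8,9] → 5 [14,11]; all 8 values appear in both, in order. dp[14][11] = 8 confirms this is the maximum.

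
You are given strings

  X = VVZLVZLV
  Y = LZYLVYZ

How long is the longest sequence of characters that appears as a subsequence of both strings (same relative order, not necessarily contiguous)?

Taking Z (X #3, Y #2) → L (X #4, Y #4) → V (X #5, Y #5) → Z (X #6, Y #7) gives a common subsequence of length 4. Since dp[8][7] = 4, nothing longer is possible.

4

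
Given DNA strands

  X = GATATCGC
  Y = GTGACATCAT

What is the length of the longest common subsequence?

5

Let dp[i][j] be the LCS length of the first i bases of X and the first j bases of Y. dp[i][j] = dp[i-1][j-1]+1 when the i-th and j-th bases match, else max(dp[i-1][j], dp[i][j-1]).
    ·  G  T  G  A  C  A  T  C  A  T
 ·  0  0  0  0  0  0  0  0  0  0  0
 G  0  1  1  1  1  1  1  1  1  1  1
 A  0  1  1  1  2  2  2  2  2  2  2
 T  0  1  2  2  2  2  2  3  3  3  3
 A  0  1  2  2  3  3  3  3  3  4  4
 T  0  1  2  2  3  3  3  4  4  4  5
 C  0  1  2  2  3  4  4  4  5  5  5
 G  0  1  2  3  3  4  4  4  5  5  5
 C  0  1  2  3  3  4  4  4  5  5  5
dp[8][10] = 5. One LCS (by backtracking along matches): GATAT.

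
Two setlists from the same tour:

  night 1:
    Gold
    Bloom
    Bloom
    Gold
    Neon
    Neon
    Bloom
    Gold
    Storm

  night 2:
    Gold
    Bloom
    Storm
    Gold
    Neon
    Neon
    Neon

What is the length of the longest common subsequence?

One common subsequence of length 5: Gold [1,1], Bloom [2,2], Gold [4,4], Neon [5,6], Neon [6,7]. Since dp[9][7] = 5, nothing longer is possible.

5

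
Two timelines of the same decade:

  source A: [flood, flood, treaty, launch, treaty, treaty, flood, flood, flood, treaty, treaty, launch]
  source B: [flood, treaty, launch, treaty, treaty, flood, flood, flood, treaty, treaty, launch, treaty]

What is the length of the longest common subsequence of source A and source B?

Match flood [2,1], treaty [3,2], launch [4,3], treaty [5,4], treaty [6,5], flood [7,6], flood [8,7], flood [9,8], treaty [10,9], treaty [11,10], launch [12,11] — 11 events in the same relative order in both. The LCS DP gives dp[12][12] = 11, so this is optimal.

11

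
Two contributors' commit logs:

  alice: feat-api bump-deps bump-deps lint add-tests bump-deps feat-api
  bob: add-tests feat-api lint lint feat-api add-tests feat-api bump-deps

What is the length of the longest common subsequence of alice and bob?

Pick feat-api [1,2] → lint [4,4] → add-tests [5,6] → bump-deps [6,8]; all 4 commits appear in both, in order. dp[7][8] = 4 confirms this is the maximum.

4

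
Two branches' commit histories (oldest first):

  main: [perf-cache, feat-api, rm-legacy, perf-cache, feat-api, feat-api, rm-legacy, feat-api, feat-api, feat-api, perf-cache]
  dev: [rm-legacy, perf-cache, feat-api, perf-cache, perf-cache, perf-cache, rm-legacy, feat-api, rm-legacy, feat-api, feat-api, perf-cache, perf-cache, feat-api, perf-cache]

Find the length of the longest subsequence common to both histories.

Pick perf-cache [1,2] → feat-api [2,3] → rm-legacy [3,7] → feat-api [6,8] → rm-legacy [7,9] → feat-api [8,10] → feat-api [9,11] → feat-api [10,14] → perf-cache [11,15]; all 9 commits appear in both, in order. The LCS DP gives dp[11][15] = 9, so this is optimal.

9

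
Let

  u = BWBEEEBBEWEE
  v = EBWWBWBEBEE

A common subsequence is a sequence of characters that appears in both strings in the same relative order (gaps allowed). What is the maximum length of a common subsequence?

7

Let dp[i][j] be the LCS length of the first i characters of u and the first j characters of v. dp[i][j] = dp[i-1][j-1]+1 when the i-th and j-th characters match, else max(dp[i-1][j], dp[i][j-1]).
    ·  E  B  W  W  B  W  B  E  B  E  E
 ·  0  0  0  0  0  0  0  0  0  0  0  0
 B  0  0  1  1  1  1  1  1  1  1  1  1
 W  0  0  1  2  2  2  2  2  2  2  2  2
 B  0  0  1  2  2  3  3  3  3  3  3  3
 E  0  1  1  2  2  3  3  3  4  4  4  4
 E  0  1  1  2  2  3  3  3  4  4  5  5
 E  0  1  1  2  2  3  3  3  4  4  5  6
 B  0  1  2  2  2  3  3  4  4  5  5  6
 B  0  1  2  2  2  3  3  4  4  5  5  6
 E  0  1  2  2  2  3  3  4  5  5  6  6
 W  0  1  2  3  3  3  4  4  5  5  6  6
 E  0  1  2  3  3  3  4  4  5  5  6  7
 E  0  1  2  3  3  3  4  4  5  5  6  7
dp[12][11] = 7. One LCS (by backtracking along matches): BWBEBEE.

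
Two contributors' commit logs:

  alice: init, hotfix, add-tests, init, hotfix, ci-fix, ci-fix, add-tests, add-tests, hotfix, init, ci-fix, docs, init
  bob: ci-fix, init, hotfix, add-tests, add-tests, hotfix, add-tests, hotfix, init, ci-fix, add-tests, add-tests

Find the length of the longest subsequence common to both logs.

8

Taking init [1,2], hotfix [2,3], add-tests [3,5], hotfix [5,6], add-tests [9,7], hotfix [10,8], init [11,9], ci-fix [12,10] gives a common subsequence of length 8. Since dp[14][12] = 8, nothing longer is possible.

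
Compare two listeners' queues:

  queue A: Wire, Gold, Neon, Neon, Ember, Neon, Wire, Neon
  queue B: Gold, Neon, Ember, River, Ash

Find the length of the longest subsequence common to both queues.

One common subsequence of length 3: Gold at queue A[2]=queue B[1]; then Neon at queue A[4]=queue B[2]; then Ember at queue A[5]=queue B[3], and the DP table's final entry dp[8][5] is also 3, so no common subsequence is longer.

3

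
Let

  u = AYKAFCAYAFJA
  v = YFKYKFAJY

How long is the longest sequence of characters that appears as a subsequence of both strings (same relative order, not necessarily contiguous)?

5

Let dp[i][j] be the LCS length of the first i characters of u and the first j characters of v. dp[i][j] = dp[i-1][j-1]+1 when the i-th and j-th characters match, else max(dp[i-1][j], dp[i][j-1]).
    ·  Y  F  K  Y  K  F  A  J  Y
 ·  0  0  0  0  0  0  0  0  0  0
 A  0  0  0  0  0  0  0  1  1  1
 Y  0  1  1  1  1  1  1  1  1  2
 K  0  1  1  2  2  2  2  2  2  2
 A  0  1  1  2  2  2  2  3  3  3
 F  0  1  2  2  2  2  3  3  3  3
 C  0  1  2  2  2  2  3  3  3  3
 A  0  1  2  2  2  2  3  4  4  4
 Y  0  1  2  2  3  3  3  4  4  5
 A  0  1  2  2  3  3  3  4  4  5
 F  0  1  2  2  3  3  4  4  4  5
 J  0  1  2  2  3  3  4  4  5  5
 A  0  1  2  2  3  3  4  5  5  5
dp[12][9] = 5. One LCS (by backtracking along matches): YKFAY.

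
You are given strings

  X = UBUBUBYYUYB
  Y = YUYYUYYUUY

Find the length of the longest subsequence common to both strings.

6

One common subsequence of length 6: U (X #1, Y #2); then U (X #5, Y #5); then Y (X #7, Y #6); then Y (X #8, Y #7); then U (X #9, Y #9); then Y (X #10, Y #10), and the DP table's final entry dp[11][10] is also 6, so no common subsequence is longer.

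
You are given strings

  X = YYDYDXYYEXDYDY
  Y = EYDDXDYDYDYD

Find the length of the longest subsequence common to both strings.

9

Taking Y at X[2]=Y[2]; then D at X[3]=Y[3]; then D at X[5]=Y[4]; then X at X[6]=Y[5]; then Y at X[7]=Y[7]; then Y at X[8]=Y[9]; then D at X[11]=Y[10]; then Y at X[12]=Y[11]; then D at X[13]=Y[12] gives a common subsequence of length 9. Since dp[14][12] = 9, nothing longer is possible.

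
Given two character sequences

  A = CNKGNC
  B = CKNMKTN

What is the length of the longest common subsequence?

One common subsequence of length 4: C at A[1]=B[1]; then N at A[2]=B[3]; then K at A[3]=B[5]; then N at A[5]=B[7]. Since dp[6][7] = 4, nothing longer is possible.

4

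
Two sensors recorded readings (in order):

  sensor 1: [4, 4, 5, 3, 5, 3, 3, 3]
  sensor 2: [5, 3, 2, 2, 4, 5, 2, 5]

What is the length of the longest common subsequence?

Pick 4 at sensor 1[2]=sensor 2[5] → 5 at sensor 1[3]=sensor 2[6] → 5 at sensor 1[5]=sensor 2[8]; all 3 values appear in both, in order, and the DP table's final entry dp[8][8] is also 3, so no common subsequence is longer.

3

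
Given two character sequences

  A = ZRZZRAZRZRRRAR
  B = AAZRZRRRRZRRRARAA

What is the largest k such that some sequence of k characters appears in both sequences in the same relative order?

Match Z [1,3], R [2,4], Z [3,5], R [5,8], R [8,9], Z [9,10], R [10,11], R [11,12], R [12,13], A [13,14], R [14,15] — 11 characters in the same relative order in both, and the DP table's final entry dp[14][17] is also 11, so no common subsequence is longer.

11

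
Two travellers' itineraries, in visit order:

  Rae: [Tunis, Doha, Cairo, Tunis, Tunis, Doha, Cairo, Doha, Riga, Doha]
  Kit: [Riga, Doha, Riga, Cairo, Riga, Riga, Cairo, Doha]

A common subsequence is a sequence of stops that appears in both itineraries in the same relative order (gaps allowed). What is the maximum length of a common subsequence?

One common subsequence of length 4: Doha (Rae #2, Kit #2), Cairo (Rae #3, Kit #4), Cairo (Rae #7, Kit #7), Doha (Rae #10, Kit #8), and the DP table's final entry dp[10][8] is also 4, so no common subsequence is longer.

4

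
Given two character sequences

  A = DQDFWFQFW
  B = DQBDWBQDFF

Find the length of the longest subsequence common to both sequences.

Let dp[i][j] be the LCS length of the first i characters of A and the first j characters of B. dp[i][j] = dp[i-1][j-1]+1 when the i-th and j-th characters match, else max(dp[i-1][j], dp[i][j-1]).
    ·  D  Q  B  D  W  B  Q  D  F  F
 ·  0  0  0  0  0  0  0  0  0  0  0
 D  0  1  1  1  1  1  1  1  1  1  1
 Q  0  1  2  2  2  2  2  2  2  2  2
 D  0  1  2  2  3  3  3  3  3  3  3
 F  0  1  2  2  3  3  3  3  3  4  4
 W  0  1  2  2  3  4  4  4  4  4  4
 F  0  1  2  2  3  4  4  4  4  5  5
 Q  0  1  2  2  3  4  4  5  5  5  5
 F  0  1  2  2  3  4  4  5  5  6  6
 W  0  1  2  2  3  4  4  5  5  6  6
dp[9][10] = 6. One LCS (by backtracking along matches): DQDWFF.

6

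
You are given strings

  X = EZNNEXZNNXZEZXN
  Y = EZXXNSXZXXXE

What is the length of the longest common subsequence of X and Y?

Taking E at X[1]=Y[1]; then Z at X[2]=Y[2]; then N at X[3]=Y[5]; then X at X[6]=Y[7]; then Z at X[7]=Y[8]; then X at X[10]=Y[11]; then E at X[12]=Y[12] gives a common subsequence of length 7. The LCS DP gives dp[15][12] = 7, so this is optimal.

7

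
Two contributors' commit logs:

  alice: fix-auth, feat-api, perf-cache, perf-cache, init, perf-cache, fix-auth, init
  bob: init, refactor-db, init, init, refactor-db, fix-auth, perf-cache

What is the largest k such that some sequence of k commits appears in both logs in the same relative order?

2

Match fix-auth [1,6], perf-cache [6,7] — 2 commits in the same relative order in both. dp[8][7] = 2 confirms this is the maximum.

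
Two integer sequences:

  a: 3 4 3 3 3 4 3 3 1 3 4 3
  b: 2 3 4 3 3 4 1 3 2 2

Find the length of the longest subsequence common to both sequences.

One common subsequence of length 7: 3 (a #1, b #2); then 4 (a #2, b #3); then 3 (a #4, b #4); then 3 (a #5, b #5); then 4 (a #6, b #6); then 1 (a #9, b #7); then 3 (a #10, b #8), and the DP table's final entry dp[12][10] is also 7, so no common subsequence is longer.

7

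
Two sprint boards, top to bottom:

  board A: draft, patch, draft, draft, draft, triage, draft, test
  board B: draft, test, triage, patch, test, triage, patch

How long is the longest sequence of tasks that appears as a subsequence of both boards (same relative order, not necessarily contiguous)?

Pick draft (board A #1, board B #1), then patch (board A #2, board B #4), then triage (board A #6, board B #6); all 3 tasks appear in both, in order. dp[8][7] = 3 confirms this is the maximum.

3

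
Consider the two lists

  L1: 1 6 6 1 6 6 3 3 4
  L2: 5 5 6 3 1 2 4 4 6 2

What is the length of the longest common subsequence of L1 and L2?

Let dp[i][j] be the LCS length of the first i values of L1 and the first j values of L2. dp[i][j] = dp[i-1][j-1]+1 when the i-th and j-th values match, else max(dp[i-1][j], dp[i][j-1]).
    ·  5  5  6  3  1  2  4  4  6  2
 ·  0  0  0  0  0  0  0  0  0  0  0
 1  0  0  0  0  0  1  1  1  1  1  1
 6  0  0  0  1  1  1  1  1  1  2  2
 6  0  0  0  1  1  1  1  1  1  2  2
 1  0  0  0  1  1  2  2  2  2  2  2
 6  0  0  0  1  1  2  2  2  2  3  3
 6  0  0  0  1  1  2  2  2  2  3  3
 3  0  0  0  1  2  2  2  2  2  3  3
 3  0  0  0  1  2  2  2  2  2  3  3
 4  0  0  0  1  2  2  2  3  3  3  3
dp[9][10] = 3. One LCS (by backtracking along matches): 6, 1, 6.

3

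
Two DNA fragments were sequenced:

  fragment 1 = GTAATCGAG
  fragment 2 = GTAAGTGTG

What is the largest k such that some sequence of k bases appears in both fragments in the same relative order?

One common subsequence of length 7: G (fragment 1 #1, fragment 2 #1) → T (fragment 1 #2, fragment 2 #2) → A (fragment 1 #3, fragment 2 #3) → A (fragment 1 #4, fragment 2 #4) → T (fragment 1 #5, fragment 2 #6) → G (fragment 1 #7, fragment 2 #7) → G (fragment 1 #9, fragment 2 #9). Since dp[9][9] = 7, nothing longer is possible.

7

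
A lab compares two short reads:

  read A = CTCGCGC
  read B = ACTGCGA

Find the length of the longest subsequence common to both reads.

5

One common subsequence of length 5: C (read A #1, read B #2), then T (read A #2, read B #3), then G (read A #4, read B #4), then C (read A #5, read B #5), then G (read A #6, read B #6), and the DP table's final entry dp[7][7] is also 5, so no common subsequence is longer.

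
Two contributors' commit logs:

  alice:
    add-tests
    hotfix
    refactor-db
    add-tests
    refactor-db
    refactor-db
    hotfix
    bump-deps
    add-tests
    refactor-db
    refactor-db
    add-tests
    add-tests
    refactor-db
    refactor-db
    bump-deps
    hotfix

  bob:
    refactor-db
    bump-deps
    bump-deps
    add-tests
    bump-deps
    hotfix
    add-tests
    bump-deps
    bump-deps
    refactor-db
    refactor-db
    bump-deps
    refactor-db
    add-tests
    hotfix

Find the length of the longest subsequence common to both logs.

9

Taking add-tests at alice[1]=bob[4] → hotfix at alice[2]=bob[6] → add-tests at alice[4]=bob[7] → refactor-db at alice[5]=bob[10] → refactor-db at alice[6]=bob[11] → bump-deps at alice[8]=bob[12] → refactor-db at alice[11]=bob[13] → add-tests at alice[13]=bob[14] → hotfix at alice[17]=bob[15] gives a common subsequence of length 9. dp[17][15] = 9 confirms this is the maximum.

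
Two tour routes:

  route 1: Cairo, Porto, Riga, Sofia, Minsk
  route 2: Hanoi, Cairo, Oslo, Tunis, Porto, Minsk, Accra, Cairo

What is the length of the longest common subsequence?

3

Match Cairo at route 1[1]=route 2[2]; then Porto at route 1[2]=route 2[5]; then Minsk at route 1[5]=route 2[6] — 3 stops in the same relative order in both, and the DP table's final entry dp[5][8] is also 3, so no common subsequence is longer.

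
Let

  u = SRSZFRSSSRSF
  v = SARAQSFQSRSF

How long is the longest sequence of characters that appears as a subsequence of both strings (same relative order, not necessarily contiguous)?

Let dp[i][j] be the LCS length of the first i characters of u and the first j characters of v. dp[i][j] = dp[i-1][j-1]+1 when the i-th and j-th characters match, else max(dp[i-1][j], dp[i][j-1]).
    ·  S  A  R  A  Q  S  F  Q  S  R  S  F
 ·  0  0  0  0  0  0  0  0  0  0  0  0  0
 S  0  1  1  1  1  1  1  1  1  1  1  1  1
 R  0  1  1  2  2  2  2  2  2  2  2  2  2
 S  0  1  1  2  2  2  3  3  3  3  3  3  3
 Z  0  1  1  2  2  2  3  3  3  3  3  3  3
 F  0  1  1  2  2  2  3  4  4  4  4  4  4
 R  0  1  1  2  2  2  3  4  4  4  5  5  5
 S  0  1  1  2  2  2  3  4  4  5  5  6  6
 S  0  1  1  2  2  2  3  4  4  5  5  6  6
 S  0  1  1  2  2  2  3  4  4  5  5  6  6
 R  0  1  1  2  2  2  3  4  4  5  6  6  6
 S  0  1  1  2  2  2  3  4  4  5  6  7  7
 F  0  1  1  2  2  2  3  4  4  5  6  7  8
dp[12][12] = 8. One LCS (by backtracking along matches): SRSFSRSF.

8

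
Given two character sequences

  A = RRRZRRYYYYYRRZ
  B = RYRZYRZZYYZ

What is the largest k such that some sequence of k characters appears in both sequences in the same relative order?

Taking R [1,1] → R [2,3] → R [3,6] → Z [4,8] → Y [10,9] → Y [11,10] → Z [14,11] gives a common subsequence of length 7. dp[14][11] = 7 confirms this is the maximum.

7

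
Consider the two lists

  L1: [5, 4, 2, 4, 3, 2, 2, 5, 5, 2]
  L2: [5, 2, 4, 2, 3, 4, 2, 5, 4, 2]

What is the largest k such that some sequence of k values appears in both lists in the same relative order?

Let dp[i][j] be the LCS length of the first i values of L1 and the first j values of L2. dp[i][j] = dp[i-1][j-1]+1 when the i-th and j-th values match, else max(dp[i-1][j], dp[i][j-1]).
    ·  5  2  4  2  3  4  2  5  4  2
 ·  0  0  0  0  0  0  0  0  0  0  0
 5  0  1  1  1  1  1  1  1  1  1  1
 4  0  1  1  2  2  2  2  2  2  2  2
 2  0  1  2  2  3  3  3  3  3  3  3
 4  0  1  2  3  3  3  4  4  4  4  4
 3  0  1  2  3  3  4  4  4  4  4  4
 2  0  1  2  3  4  4  4  5  5  5  5
 2  0  1  2  3  4  4  4  5  5  5  6
 5  0  1  2  3  4  4  4  5  6  6  6
 5  0  1  2  3  4  4  4  5  6  6  6
 2  0  1  2  3  4  4  4  5  6  6  7
dp[10][10] = 7. One LCS (by backtracking along matches): 5, 4, 2, 4, 2, 5, 2.

7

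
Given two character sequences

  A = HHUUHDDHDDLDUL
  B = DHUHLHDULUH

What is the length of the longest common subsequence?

7

One common subsequence of length 7: H at A[2]=B[2] → U at A[4]=B[3] → H at A[5]=B[4] → H at A[8]=B[6] → D at A[9]=B[7] → L at A[11]=B[9] → U at A[13]=B[10], and the DP table's final entry dp[14][11] is also 7, so no common subsequence is longer.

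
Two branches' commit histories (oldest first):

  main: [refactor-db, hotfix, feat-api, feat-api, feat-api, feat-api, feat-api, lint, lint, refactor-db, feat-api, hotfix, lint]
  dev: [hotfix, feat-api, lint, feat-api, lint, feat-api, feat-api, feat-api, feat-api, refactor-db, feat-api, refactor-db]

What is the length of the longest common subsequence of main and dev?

Match hotfix (main #2, dev #1) → feat-api (main #3, dev #4) → feat-api (main #4, dev #6) → feat-api (main #5, dev #7) → feat-api (main #6, dev #8) → feat-api (main #7, dev #9) → refactor-db (main #10, dev #10) → feat-api (main #11, dev #11) — 8 commits in the same relative order in both. The LCS DP gives dp[13][12] = 8, so this is optimal.

8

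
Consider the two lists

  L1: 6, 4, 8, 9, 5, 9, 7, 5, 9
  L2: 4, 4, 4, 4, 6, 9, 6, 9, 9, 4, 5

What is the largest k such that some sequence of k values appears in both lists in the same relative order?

Let dp[i][j] be the LCS length of the first i values of L1 and the first j values of L2. dp[i][j] = dp[i-1][j-1]+1 when the i-th and j-th values match, else max(dp[i-1][j], dp[i][j-1]).
    ·  4  4  4  4  6  9  6  9  9  4  5
 ·  0  0  0  0  0  0  0  0  0  0  0  0
 6  0  0  0  0  0  1  1  1  1  1  1  1
 4  0  1  1  1  1  1  1  1  1  1  2  2
 8  0  1  1  1  1  1  1  1  1  1  2  2
 9  0  1  1  1  1  1  2  2  2  2  2  2
 5  0  1  1  1  1  1  2  2  2  2  2  3
 9  0  1  1  1  1  1  2  2  3  3  3  3
 7  0  1  1  1  1  1  2  2  3  3  3  3
 5  0  1  1  1  1  1  2  2  3  3  3  4
 9  0  1  1  1  1  1  2  2  3  4  4  4
dp[9][11] = 4. One LCS (by backtracking along matches): 6, 9, 9, 5.

4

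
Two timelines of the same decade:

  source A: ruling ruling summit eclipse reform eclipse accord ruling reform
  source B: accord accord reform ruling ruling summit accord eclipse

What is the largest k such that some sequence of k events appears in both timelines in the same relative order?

4

Pick ruling at source A[1]=source B[4], then ruling at source A[2]=source B[5], then summit at source A[3]=source B[6], then eclipse at source A[6]=source B[8]; all 4 events appear in both, in order. dp[9][8] = 4 confirms this is the maximum.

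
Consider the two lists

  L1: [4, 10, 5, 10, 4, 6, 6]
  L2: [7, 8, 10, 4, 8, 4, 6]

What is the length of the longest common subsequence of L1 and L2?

Taking 4 [1,4], then 4 [5,6], then 6 [7,7] gives a common subsequence of length 3, and the DP table's final entry dp[7][7] is also 3, so no common subsequence is longer.

3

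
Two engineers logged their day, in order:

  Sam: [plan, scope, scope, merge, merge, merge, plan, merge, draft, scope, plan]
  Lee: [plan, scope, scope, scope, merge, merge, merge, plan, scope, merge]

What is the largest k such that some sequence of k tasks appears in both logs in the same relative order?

Match plan (Sam #1, Lee #1), then scope (Sam #2, Lee #3), then scope (Sam #3, Lee #4), then merge (Sam #4, Lee #5), then merge (Sam #5, Lee #6), then merge (Sam #6, Lee #7), then plan (Sam #7, Lee #8), then merge (Sam #8, Lee #10) — 8 tasks in the same relative order in both, and the DP table's final entry dp[11][10] is also 8, so no common subsequence is longer.

8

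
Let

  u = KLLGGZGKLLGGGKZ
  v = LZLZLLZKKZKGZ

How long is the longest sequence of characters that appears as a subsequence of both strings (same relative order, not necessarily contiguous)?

7

One common subsequence of length 7: L (u #2, v #1), L (u #3, v #3), Z (u #6, v #4), L (u #9, v #5), L (u #10, v #6), G (u #13, v #12), Z (u #15, v #13). The LCS DP gives dp[15][13] = 7, so this is optimal.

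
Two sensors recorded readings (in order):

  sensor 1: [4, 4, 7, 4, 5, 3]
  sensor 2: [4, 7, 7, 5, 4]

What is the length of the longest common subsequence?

3

Match 4 [1,1] → 7 [3,3] → 4 [4,5] — 3 values in the same relative order in both. The LCS DP gives dp[6][5] = 3, so this is optimal.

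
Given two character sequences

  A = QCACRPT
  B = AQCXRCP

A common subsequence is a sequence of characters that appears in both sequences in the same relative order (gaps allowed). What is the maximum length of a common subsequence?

Let dp[i][j] be the LCS length of the first i characters of A and the first j characters of B. dp[i][j] = dp[i-1][j-1]+1 when the i-th and j-th characters match, else max(dp[i-1][j], dp[i][j-1]).
    ·  A  Q  C  X  R  C  P
 ·  0  0  0  0  0  0  0  0
 Q  0  0  1  1  1  1  1  1
 C  0  0  1  2  2  2  2  2
 A  0  1  1  2  2  2  2  2
 C  0  1  1  2  2  2  3  3
 R  0  1  1  2  2  3  3  3
 P  0  1  1  2  2  3  3  4
 T  0  1  1  2  2  3  3  4
dp[7][7] = 4. One LCS (by backtracking along matches): QCCP.

4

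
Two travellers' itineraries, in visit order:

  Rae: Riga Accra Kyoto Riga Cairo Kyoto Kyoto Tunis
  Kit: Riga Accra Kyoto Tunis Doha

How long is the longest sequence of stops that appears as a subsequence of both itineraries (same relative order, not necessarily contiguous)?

4

Match Riga at Rae[1]=Kit[1], Accra at Rae[2]=Kit[2], Kyoto at Rae[7]=Kit[3], Tunis at Rae[8]=Kit[4] — 4 stops in the same relative order in both. Since dp[8][5] = 4, nothing longer is possible.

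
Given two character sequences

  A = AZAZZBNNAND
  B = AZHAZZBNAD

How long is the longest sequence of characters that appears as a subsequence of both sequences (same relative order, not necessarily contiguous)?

Let dp[i][j] be the LCS length of the first i characters of A and the first j characters of B. dp[i][j] = dp[i-1][j-1]+1 when the i-th and j-th characters match, else max(dp[i-1][j], dp[i][j-1]).
    ·  A  Z  H  A  Z  Z  B  N  A  D
 ·  0  0  0  0  0  0  0  0  0  0  0
 A  0  1  1  1  1  1  1  1  1  1  1
 Z  0  1  2  2  2  2  2  2  2  2  2
 A  0  1  2  2  3  3  3  3  3  3  3
 Z  0  1  2  2  3  4  4  4  4  4  4
 Z  0  1  2  2  3  4  5  5  5  5  5
 B  0  1  2  2  3  4  5  6  6  6  6
 N  0  1  2  2  3  4  5  6  7  7  7
 N  0  1  2  2  3  4  5  6  7  7  7
 A  0  1  2  2  3  4  5  6  7  8  8
 N  0  1  2  2  3  4  5  6  7  8  8
 D  0  1  2  2  3  4  5  6  7  8  9
dp[11][10] = 9. One LCS (by backtracking along matches): AZAZZBNAD.

9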